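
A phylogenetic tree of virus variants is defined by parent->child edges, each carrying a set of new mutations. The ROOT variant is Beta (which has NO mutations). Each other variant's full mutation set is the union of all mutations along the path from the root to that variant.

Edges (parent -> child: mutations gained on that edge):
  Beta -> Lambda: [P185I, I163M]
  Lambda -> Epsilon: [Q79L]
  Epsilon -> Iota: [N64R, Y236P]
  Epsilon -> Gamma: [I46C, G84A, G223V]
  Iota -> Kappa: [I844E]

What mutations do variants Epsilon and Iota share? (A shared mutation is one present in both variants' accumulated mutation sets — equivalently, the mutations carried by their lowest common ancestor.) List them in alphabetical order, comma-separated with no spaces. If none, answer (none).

Answer: I163M,P185I,Q79L

Derivation:
Accumulating mutations along path to Epsilon:
  At Beta: gained [] -> total []
  At Lambda: gained ['P185I', 'I163M'] -> total ['I163M', 'P185I']
  At Epsilon: gained ['Q79L'] -> total ['I163M', 'P185I', 'Q79L']
Mutations(Epsilon) = ['I163M', 'P185I', 'Q79L']
Accumulating mutations along path to Iota:
  At Beta: gained [] -> total []
  At Lambda: gained ['P185I', 'I163M'] -> total ['I163M', 'P185I']
  At Epsilon: gained ['Q79L'] -> total ['I163M', 'P185I', 'Q79L']
  At Iota: gained ['N64R', 'Y236P'] -> total ['I163M', 'N64R', 'P185I', 'Q79L', 'Y236P']
Mutations(Iota) = ['I163M', 'N64R', 'P185I', 'Q79L', 'Y236P']
Intersection: ['I163M', 'P185I', 'Q79L'] ∩ ['I163M', 'N64R', 'P185I', 'Q79L', 'Y236P'] = ['I163M', 'P185I', 'Q79L']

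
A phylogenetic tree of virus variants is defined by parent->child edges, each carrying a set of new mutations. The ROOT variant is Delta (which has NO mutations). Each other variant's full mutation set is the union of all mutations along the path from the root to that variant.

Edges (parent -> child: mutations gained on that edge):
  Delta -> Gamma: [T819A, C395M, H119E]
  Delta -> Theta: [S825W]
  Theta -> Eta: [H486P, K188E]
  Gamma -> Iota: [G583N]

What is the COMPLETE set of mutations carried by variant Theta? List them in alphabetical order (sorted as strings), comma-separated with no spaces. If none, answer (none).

At Delta: gained [] -> total []
At Theta: gained ['S825W'] -> total ['S825W']

Answer: S825W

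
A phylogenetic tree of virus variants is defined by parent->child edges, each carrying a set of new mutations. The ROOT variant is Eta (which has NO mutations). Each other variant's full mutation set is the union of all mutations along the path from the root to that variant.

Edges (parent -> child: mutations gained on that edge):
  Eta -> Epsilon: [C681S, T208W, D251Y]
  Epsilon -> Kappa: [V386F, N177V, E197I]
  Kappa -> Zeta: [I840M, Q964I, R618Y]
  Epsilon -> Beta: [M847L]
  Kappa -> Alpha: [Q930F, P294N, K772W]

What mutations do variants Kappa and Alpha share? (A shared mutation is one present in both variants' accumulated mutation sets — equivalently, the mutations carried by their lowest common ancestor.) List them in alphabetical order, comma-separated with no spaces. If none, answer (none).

Accumulating mutations along path to Kappa:
  At Eta: gained [] -> total []
  At Epsilon: gained ['C681S', 'T208W', 'D251Y'] -> total ['C681S', 'D251Y', 'T208W']
  At Kappa: gained ['V386F', 'N177V', 'E197I'] -> total ['C681S', 'D251Y', 'E197I', 'N177V', 'T208W', 'V386F']
Mutations(Kappa) = ['C681S', 'D251Y', 'E197I', 'N177V', 'T208W', 'V386F']
Accumulating mutations along path to Alpha:
  At Eta: gained [] -> total []
  At Epsilon: gained ['C681S', 'T208W', 'D251Y'] -> total ['C681S', 'D251Y', 'T208W']
  At Kappa: gained ['V386F', 'N177V', 'E197I'] -> total ['C681S', 'D251Y', 'E197I', 'N177V', 'T208W', 'V386F']
  At Alpha: gained ['Q930F', 'P294N', 'K772W'] -> total ['C681S', 'D251Y', 'E197I', 'K772W', 'N177V', 'P294N', 'Q930F', 'T208W', 'V386F']
Mutations(Alpha) = ['C681S', 'D251Y', 'E197I', 'K772W', 'N177V', 'P294N', 'Q930F', 'T208W', 'V386F']
Intersection: ['C681S', 'D251Y', 'E197I', 'N177V', 'T208W', 'V386F'] ∩ ['C681S', 'D251Y', 'E197I', 'K772W', 'N177V', 'P294N', 'Q930F', 'T208W', 'V386F'] = ['C681S', 'D251Y', 'E197I', 'N177V', 'T208W', 'V386F']

Answer: C681S,D251Y,E197I,N177V,T208W,V386F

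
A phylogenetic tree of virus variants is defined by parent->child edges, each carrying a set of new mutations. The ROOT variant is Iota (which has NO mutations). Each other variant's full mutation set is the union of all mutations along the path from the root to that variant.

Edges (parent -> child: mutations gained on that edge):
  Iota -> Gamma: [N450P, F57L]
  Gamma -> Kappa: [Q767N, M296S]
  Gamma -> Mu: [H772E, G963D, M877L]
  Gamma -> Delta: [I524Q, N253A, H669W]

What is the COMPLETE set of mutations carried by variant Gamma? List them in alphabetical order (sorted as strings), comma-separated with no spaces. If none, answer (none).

Answer: F57L,N450P

Derivation:
At Iota: gained [] -> total []
At Gamma: gained ['N450P', 'F57L'] -> total ['F57L', 'N450P']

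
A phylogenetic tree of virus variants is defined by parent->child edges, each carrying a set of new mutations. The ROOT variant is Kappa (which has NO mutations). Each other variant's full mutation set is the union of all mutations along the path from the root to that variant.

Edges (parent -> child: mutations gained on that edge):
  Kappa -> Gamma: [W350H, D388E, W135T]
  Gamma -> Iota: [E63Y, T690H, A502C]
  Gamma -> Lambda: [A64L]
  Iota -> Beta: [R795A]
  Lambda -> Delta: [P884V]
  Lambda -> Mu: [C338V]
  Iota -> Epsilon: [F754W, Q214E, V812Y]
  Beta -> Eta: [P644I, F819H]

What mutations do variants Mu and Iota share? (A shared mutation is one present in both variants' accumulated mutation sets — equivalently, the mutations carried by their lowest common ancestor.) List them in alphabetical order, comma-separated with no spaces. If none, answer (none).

Answer: D388E,W135T,W350H

Derivation:
Accumulating mutations along path to Mu:
  At Kappa: gained [] -> total []
  At Gamma: gained ['W350H', 'D388E', 'W135T'] -> total ['D388E', 'W135T', 'W350H']
  At Lambda: gained ['A64L'] -> total ['A64L', 'D388E', 'W135T', 'W350H']
  At Mu: gained ['C338V'] -> total ['A64L', 'C338V', 'D388E', 'W135T', 'W350H']
Mutations(Mu) = ['A64L', 'C338V', 'D388E', 'W135T', 'W350H']
Accumulating mutations along path to Iota:
  At Kappa: gained [] -> total []
  At Gamma: gained ['W350H', 'D388E', 'W135T'] -> total ['D388E', 'W135T', 'W350H']
  At Iota: gained ['E63Y', 'T690H', 'A502C'] -> total ['A502C', 'D388E', 'E63Y', 'T690H', 'W135T', 'W350H']
Mutations(Iota) = ['A502C', 'D388E', 'E63Y', 'T690H', 'W135T', 'W350H']
Intersection: ['A64L', 'C338V', 'D388E', 'W135T', 'W350H'] ∩ ['A502C', 'D388E', 'E63Y', 'T690H', 'W135T', 'W350H'] = ['D388E', 'W135T', 'W350H']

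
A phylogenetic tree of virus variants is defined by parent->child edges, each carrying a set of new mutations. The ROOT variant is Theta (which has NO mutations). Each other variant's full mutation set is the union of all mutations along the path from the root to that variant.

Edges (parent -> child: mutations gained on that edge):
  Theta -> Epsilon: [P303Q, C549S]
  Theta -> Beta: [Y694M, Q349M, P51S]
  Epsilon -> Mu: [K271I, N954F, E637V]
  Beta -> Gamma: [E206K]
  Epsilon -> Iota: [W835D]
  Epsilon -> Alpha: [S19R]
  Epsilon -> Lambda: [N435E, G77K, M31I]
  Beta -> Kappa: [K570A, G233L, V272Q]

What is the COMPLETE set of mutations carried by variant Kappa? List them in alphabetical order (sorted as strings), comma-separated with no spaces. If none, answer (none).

Answer: G233L,K570A,P51S,Q349M,V272Q,Y694M

Derivation:
At Theta: gained [] -> total []
At Beta: gained ['Y694M', 'Q349M', 'P51S'] -> total ['P51S', 'Q349M', 'Y694M']
At Kappa: gained ['K570A', 'G233L', 'V272Q'] -> total ['G233L', 'K570A', 'P51S', 'Q349M', 'V272Q', 'Y694M']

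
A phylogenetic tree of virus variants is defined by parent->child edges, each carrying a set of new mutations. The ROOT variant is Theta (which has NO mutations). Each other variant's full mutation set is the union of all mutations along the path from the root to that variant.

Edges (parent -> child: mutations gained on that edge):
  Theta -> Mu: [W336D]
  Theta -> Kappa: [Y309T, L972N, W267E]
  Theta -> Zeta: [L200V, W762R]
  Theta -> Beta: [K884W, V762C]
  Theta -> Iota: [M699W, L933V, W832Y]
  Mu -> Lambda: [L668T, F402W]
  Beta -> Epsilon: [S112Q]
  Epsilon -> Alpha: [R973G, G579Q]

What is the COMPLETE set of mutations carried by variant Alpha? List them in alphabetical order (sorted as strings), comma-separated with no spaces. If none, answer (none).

Answer: G579Q,K884W,R973G,S112Q,V762C

Derivation:
At Theta: gained [] -> total []
At Beta: gained ['K884W', 'V762C'] -> total ['K884W', 'V762C']
At Epsilon: gained ['S112Q'] -> total ['K884W', 'S112Q', 'V762C']
At Alpha: gained ['R973G', 'G579Q'] -> total ['G579Q', 'K884W', 'R973G', 'S112Q', 'V762C']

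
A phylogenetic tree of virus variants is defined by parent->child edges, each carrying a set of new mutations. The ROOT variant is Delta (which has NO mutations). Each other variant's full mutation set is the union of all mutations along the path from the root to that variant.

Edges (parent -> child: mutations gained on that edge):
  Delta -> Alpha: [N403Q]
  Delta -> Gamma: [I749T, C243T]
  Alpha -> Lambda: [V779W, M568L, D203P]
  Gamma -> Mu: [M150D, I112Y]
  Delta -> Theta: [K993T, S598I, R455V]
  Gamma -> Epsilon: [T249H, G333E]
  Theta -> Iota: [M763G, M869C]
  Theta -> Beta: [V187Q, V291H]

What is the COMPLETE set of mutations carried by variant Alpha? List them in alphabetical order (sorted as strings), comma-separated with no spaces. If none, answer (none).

Answer: N403Q

Derivation:
At Delta: gained [] -> total []
At Alpha: gained ['N403Q'] -> total ['N403Q']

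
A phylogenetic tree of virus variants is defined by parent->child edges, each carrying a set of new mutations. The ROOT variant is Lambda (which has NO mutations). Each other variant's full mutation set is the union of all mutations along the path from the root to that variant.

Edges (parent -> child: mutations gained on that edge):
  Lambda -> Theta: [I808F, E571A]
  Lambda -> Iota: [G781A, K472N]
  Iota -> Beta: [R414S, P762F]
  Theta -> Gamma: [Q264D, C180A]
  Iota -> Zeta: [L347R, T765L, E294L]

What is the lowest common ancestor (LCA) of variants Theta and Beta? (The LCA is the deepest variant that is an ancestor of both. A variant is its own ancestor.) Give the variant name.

Answer: Lambda

Derivation:
Path from root to Theta: Lambda -> Theta
  ancestors of Theta: {Lambda, Theta}
Path from root to Beta: Lambda -> Iota -> Beta
  ancestors of Beta: {Lambda, Iota, Beta}
Common ancestors: {Lambda}
Walk up from Beta: Beta (not in ancestors of Theta), Iota (not in ancestors of Theta), Lambda (in ancestors of Theta)
Deepest common ancestor (LCA) = Lambda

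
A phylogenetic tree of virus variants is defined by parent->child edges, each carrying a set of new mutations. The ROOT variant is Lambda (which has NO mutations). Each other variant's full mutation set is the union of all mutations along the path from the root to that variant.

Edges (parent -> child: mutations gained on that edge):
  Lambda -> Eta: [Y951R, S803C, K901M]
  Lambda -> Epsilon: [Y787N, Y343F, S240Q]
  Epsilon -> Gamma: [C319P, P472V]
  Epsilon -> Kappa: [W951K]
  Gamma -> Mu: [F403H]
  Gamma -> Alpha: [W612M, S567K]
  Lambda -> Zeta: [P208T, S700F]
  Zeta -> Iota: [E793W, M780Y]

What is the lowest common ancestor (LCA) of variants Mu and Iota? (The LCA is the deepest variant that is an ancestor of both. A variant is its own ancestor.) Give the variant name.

Path from root to Mu: Lambda -> Epsilon -> Gamma -> Mu
  ancestors of Mu: {Lambda, Epsilon, Gamma, Mu}
Path from root to Iota: Lambda -> Zeta -> Iota
  ancestors of Iota: {Lambda, Zeta, Iota}
Common ancestors: {Lambda}
Walk up from Iota: Iota (not in ancestors of Mu), Zeta (not in ancestors of Mu), Lambda (in ancestors of Mu)
Deepest common ancestor (LCA) = Lambda

Answer: Lambda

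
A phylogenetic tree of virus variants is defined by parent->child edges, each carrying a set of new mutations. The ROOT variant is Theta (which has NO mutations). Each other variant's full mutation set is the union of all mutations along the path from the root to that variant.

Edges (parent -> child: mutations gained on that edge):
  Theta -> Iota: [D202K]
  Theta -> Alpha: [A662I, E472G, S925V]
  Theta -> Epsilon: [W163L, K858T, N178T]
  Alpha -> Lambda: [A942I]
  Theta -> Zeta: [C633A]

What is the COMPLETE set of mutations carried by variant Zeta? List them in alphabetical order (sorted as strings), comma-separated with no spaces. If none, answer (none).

At Theta: gained [] -> total []
At Zeta: gained ['C633A'] -> total ['C633A']

Answer: C633A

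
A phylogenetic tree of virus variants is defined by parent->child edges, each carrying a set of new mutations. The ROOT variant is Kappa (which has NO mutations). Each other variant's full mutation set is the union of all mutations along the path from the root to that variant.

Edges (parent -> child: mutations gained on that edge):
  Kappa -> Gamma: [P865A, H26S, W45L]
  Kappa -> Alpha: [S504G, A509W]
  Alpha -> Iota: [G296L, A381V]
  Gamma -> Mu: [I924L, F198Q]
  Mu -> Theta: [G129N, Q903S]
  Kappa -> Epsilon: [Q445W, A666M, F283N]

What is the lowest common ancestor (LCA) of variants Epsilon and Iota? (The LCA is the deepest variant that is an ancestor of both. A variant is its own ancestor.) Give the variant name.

Answer: Kappa

Derivation:
Path from root to Epsilon: Kappa -> Epsilon
  ancestors of Epsilon: {Kappa, Epsilon}
Path from root to Iota: Kappa -> Alpha -> Iota
  ancestors of Iota: {Kappa, Alpha, Iota}
Common ancestors: {Kappa}
Walk up from Iota: Iota (not in ancestors of Epsilon), Alpha (not in ancestors of Epsilon), Kappa (in ancestors of Epsilon)
Deepest common ancestor (LCA) = Kappa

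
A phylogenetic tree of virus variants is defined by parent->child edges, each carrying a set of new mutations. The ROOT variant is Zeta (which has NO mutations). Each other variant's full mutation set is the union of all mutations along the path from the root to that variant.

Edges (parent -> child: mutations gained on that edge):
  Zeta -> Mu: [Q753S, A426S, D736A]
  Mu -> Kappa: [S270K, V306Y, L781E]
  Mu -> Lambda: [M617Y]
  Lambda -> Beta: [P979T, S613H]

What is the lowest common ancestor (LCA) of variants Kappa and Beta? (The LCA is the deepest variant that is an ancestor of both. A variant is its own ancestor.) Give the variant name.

Path from root to Kappa: Zeta -> Mu -> Kappa
  ancestors of Kappa: {Zeta, Mu, Kappa}
Path from root to Beta: Zeta -> Mu -> Lambda -> Beta
  ancestors of Beta: {Zeta, Mu, Lambda, Beta}
Common ancestors: {Zeta, Mu}
Walk up from Beta: Beta (not in ancestors of Kappa), Lambda (not in ancestors of Kappa), Mu (in ancestors of Kappa), Zeta (in ancestors of Kappa)
Deepest common ancestor (LCA) = Mu

Answer: Mu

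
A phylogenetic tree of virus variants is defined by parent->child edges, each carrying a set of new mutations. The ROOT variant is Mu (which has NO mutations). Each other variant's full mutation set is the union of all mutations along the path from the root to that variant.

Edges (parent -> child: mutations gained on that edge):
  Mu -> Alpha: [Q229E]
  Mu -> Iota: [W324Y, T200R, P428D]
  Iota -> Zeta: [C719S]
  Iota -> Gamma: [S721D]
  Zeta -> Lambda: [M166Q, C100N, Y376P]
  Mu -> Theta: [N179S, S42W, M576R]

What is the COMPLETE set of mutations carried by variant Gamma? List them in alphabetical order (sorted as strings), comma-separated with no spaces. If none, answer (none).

At Mu: gained [] -> total []
At Iota: gained ['W324Y', 'T200R', 'P428D'] -> total ['P428D', 'T200R', 'W324Y']
At Gamma: gained ['S721D'] -> total ['P428D', 'S721D', 'T200R', 'W324Y']

Answer: P428D,S721D,T200R,W324Y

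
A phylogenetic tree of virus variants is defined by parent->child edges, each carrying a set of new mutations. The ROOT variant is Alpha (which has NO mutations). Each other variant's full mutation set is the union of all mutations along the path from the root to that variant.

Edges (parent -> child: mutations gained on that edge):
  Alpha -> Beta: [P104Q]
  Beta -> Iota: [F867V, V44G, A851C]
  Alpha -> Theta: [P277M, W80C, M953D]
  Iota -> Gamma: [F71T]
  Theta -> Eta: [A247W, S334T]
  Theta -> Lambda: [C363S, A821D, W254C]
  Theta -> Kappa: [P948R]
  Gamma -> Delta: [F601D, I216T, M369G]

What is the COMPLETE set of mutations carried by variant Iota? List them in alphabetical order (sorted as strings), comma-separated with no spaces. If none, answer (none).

At Alpha: gained [] -> total []
At Beta: gained ['P104Q'] -> total ['P104Q']
At Iota: gained ['F867V', 'V44G', 'A851C'] -> total ['A851C', 'F867V', 'P104Q', 'V44G']

Answer: A851C,F867V,P104Q,V44G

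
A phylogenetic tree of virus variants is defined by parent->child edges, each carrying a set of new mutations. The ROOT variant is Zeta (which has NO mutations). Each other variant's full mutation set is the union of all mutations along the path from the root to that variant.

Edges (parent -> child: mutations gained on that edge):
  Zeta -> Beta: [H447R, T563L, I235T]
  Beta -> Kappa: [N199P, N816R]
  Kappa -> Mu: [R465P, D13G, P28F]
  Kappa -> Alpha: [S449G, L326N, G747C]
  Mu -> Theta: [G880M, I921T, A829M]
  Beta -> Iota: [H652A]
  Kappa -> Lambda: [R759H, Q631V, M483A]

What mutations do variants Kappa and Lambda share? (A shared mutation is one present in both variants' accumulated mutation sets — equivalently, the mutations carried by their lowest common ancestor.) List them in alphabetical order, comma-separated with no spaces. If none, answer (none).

Accumulating mutations along path to Kappa:
  At Zeta: gained [] -> total []
  At Beta: gained ['H447R', 'T563L', 'I235T'] -> total ['H447R', 'I235T', 'T563L']
  At Kappa: gained ['N199P', 'N816R'] -> total ['H447R', 'I235T', 'N199P', 'N816R', 'T563L']
Mutations(Kappa) = ['H447R', 'I235T', 'N199P', 'N816R', 'T563L']
Accumulating mutations along path to Lambda:
  At Zeta: gained [] -> total []
  At Beta: gained ['H447R', 'T563L', 'I235T'] -> total ['H447R', 'I235T', 'T563L']
  At Kappa: gained ['N199P', 'N816R'] -> total ['H447R', 'I235T', 'N199P', 'N816R', 'T563L']
  At Lambda: gained ['R759H', 'Q631V', 'M483A'] -> total ['H447R', 'I235T', 'M483A', 'N199P', 'N816R', 'Q631V', 'R759H', 'T563L']
Mutations(Lambda) = ['H447R', 'I235T', 'M483A', 'N199P', 'N816R', 'Q631V', 'R759H', 'T563L']
Intersection: ['H447R', 'I235T', 'N199P', 'N816R', 'T563L'] ∩ ['H447R', 'I235T', 'M483A', 'N199P', 'N816R', 'Q631V', 'R759H', 'T563L'] = ['H447R', 'I235T', 'N199P', 'N816R', 'T563L']

Answer: H447R,I235T,N199P,N816R,T563L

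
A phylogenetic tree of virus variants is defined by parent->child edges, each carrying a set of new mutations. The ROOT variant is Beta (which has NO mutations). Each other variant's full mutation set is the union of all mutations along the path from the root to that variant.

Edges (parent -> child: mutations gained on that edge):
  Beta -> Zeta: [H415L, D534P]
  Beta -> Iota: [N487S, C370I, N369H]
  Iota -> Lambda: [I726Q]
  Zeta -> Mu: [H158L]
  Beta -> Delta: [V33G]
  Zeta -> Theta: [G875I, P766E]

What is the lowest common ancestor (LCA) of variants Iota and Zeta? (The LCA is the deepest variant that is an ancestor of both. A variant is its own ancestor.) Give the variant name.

Path from root to Iota: Beta -> Iota
  ancestors of Iota: {Beta, Iota}
Path from root to Zeta: Beta -> Zeta
  ancestors of Zeta: {Beta, Zeta}
Common ancestors: {Beta}
Walk up from Zeta: Zeta (not in ancestors of Iota), Beta (in ancestors of Iota)
Deepest common ancestor (LCA) = Beta

Answer: Beta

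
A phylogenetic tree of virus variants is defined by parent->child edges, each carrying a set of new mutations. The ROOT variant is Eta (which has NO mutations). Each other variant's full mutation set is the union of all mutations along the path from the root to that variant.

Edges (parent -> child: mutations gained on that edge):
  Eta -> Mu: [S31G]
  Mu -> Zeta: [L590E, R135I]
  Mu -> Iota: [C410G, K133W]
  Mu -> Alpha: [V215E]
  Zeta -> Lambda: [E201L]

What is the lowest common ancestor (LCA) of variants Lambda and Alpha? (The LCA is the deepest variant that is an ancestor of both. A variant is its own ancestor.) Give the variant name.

Path from root to Lambda: Eta -> Mu -> Zeta -> Lambda
  ancestors of Lambda: {Eta, Mu, Zeta, Lambda}
Path from root to Alpha: Eta -> Mu -> Alpha
  ancestors of Alpha: {Eta, Mu, Alpha}
Common ancestors: {Eta, Mu}
Walk up from Alpha: Alpha (not in ancestors of Lambda), Mu (in ancestors of Lambda), Eta (in ancestors of Lambda)
Deepest common ancestor (LCA) = Mu

Answer: Mu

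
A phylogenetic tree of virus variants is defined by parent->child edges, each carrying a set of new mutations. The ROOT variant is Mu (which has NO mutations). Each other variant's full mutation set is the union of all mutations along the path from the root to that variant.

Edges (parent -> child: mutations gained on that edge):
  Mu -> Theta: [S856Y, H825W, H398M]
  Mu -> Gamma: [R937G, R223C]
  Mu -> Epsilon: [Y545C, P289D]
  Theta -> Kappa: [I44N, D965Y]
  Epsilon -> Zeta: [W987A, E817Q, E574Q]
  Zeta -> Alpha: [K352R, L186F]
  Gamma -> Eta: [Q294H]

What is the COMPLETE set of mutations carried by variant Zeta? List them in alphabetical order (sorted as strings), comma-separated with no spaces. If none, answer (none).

Answer: E574Q,E817Q,P289D,W987A,Y545C

Derivation:
At Mu: gained [] -> total []
At Epsilon: gained ['Y545C', 'P289D'] -> total ['P289D', 'Y545C']
At Zeta: gained ['W987A', 'E817Q', 'E574Q'] -> total ['E574Q', 'E817Q', 'P289D', 'W987A', 'Y545C']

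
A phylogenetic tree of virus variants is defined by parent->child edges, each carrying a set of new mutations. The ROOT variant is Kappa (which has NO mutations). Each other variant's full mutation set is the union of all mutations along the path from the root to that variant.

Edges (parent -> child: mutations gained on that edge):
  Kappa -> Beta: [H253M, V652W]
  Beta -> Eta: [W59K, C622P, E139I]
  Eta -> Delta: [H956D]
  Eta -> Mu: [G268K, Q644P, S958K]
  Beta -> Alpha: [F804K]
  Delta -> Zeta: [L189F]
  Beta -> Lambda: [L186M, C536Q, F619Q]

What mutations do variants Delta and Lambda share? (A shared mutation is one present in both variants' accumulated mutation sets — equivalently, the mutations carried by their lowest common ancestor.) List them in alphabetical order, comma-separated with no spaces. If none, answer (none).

Answer: H253M,V652W

Derivation:
Accumulating mutations along path to Delta:
  At Kappa: gained [] -> total []
  At Beta: gained ['H253M', 'V652W'] -> total ['H253M', 'V652W']
  At Eta: gained ['W59K', 'C622P', 'E139I'] -> total ['C622P', 'E139I', 'H253M', 'V652W', 'W59K']
  At Delta: gained ['H956D'] -> total ['C622P', 'E139I', 'H253M', 'H956D', 'V652W', 'W59K']
Mutations(Delta) = ['C622P', 'E139I', 'H253M', 'H956D', 'V652W', 'W59K']
Accumulating mutations along path to Lambda:
  At Kappa: gained [] -> total []
  At Beta: gained ['H253M', 'V652W'] -> total ['H253M', 'V652W']
  At Lambda: gained ['L186M', 'C536Q', 'F619Q'] -> total ['C536Q', 'F619Q', 'H253M', 'L186M', 'V652W']
Mutations(Lambda) = ['C536Q', 'F619Q', 'H253M', 'L186M', 'V652W']
Intersection: ['C622P', 'E139I', 'H253M', 'H956D', 'V652W', 'W59K'] ∩ ['C536Q', 'F619Q', 'H253M', 'L186M', 'V652W'] = ['H253M', 'V652W']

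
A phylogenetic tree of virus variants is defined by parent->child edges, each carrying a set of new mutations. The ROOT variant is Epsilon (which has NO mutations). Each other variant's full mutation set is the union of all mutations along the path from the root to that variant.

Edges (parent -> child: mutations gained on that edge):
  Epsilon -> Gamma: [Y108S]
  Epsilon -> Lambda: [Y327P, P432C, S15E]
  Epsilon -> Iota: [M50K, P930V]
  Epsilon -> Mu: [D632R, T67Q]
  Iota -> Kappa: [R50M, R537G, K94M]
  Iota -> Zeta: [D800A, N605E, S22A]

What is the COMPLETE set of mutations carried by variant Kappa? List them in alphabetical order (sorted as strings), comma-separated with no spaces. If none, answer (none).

At Epsilon: gained [] -> total []
At Iota: gained ['M50K', 'P930V'] -> total ['M50K', 'P930V']
At Kappa: gained ['R50M', 'R537G', 'K94M'] -> total ['K94M', 'M50K', 'P930V', 'R50M', 'R537G']

Answer: K94M,M50K,P930V,R50M,R537G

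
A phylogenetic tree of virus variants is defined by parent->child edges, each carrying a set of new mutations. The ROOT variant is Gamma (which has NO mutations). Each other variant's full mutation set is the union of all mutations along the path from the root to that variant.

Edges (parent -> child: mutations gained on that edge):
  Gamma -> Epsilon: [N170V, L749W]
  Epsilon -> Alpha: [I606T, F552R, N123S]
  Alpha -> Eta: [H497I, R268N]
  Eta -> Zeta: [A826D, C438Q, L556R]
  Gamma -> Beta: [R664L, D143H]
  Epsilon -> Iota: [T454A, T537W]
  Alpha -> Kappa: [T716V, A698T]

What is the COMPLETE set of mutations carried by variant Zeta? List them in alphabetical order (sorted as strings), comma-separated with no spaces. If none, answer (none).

Answer: A826D,C438Q,F552R,H497I,I606T,L556R,L749W,N123S,N170V,R268N

Derivation:
At Gamma: gained [] -> total []
At Epsilon: gained ['N170V', 'L749W'] -> total ['L749W', 'N170V']
At Alpha: gained ['I606T', 'F552R', 'N123S'] -> total ['F552R', 'I606T', 'L749W', 'N123S', 'N170V']
At Eta: gained ['H497I', 'R268N'] -> total ['F552R', 'H497I', 'I606T', 'L749W', 'N123S', 'N170V', 'R268N']
At Zeta: gained ['A826D', 'C438Q', 'L556R'] -> total ['A826D', 'C438Q', 'F552R', 'H497I', 'I606T', 'L556R', 'L749W', 'N123S', 'N170V', 'R268N']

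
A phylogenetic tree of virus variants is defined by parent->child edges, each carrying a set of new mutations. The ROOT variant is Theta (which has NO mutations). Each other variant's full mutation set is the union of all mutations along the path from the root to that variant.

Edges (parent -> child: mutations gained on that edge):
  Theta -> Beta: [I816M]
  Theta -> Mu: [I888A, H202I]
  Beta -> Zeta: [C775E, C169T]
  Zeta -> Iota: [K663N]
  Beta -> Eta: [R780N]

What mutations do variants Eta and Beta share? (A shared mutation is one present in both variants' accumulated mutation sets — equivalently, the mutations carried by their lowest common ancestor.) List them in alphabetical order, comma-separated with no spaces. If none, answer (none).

Accumulating mutations along path to Eta:
  At Theta: gained [] -> total []
  At Beta: gained ['I816M'] -> total ['I816M']
  At Eta: gained ['R780N'] -> total ['I816M', 'R780N']
Mutations(Eta) = ['I816M', 'R780N']
Accumulating mutations along path to Beta:
  At Theta: gained [] -> total []
  At Beta: gained ['I816M'] -> total ['I816M']
Mutations(Beta) = ['I816M']
Intersection: ['I816M', 'R780N'] ∩ ['I816M'] = ['I816M']

Answer: I816M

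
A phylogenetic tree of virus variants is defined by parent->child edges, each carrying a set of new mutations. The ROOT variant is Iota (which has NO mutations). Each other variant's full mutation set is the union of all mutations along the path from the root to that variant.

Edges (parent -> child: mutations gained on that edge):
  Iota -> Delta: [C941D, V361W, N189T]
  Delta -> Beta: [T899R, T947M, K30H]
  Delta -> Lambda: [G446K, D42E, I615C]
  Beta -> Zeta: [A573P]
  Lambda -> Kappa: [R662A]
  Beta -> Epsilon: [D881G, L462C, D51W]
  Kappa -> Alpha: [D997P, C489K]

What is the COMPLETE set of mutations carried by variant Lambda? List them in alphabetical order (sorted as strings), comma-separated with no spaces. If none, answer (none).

At Iota: gained [] -> total []
At Delta: gained ['C941D', 'V361W', 'N189T'] -> total ['C941D', 'N189T', 'V361W']
At Lambda: gained ['G446K', 'D42E', 'I615C'] -> total ['C941D', 'D42E', 'G446K', 'I615C', 'N189T', 'V361W']

Answer: C941D,D42E,G446K,I615C,N189T,V361W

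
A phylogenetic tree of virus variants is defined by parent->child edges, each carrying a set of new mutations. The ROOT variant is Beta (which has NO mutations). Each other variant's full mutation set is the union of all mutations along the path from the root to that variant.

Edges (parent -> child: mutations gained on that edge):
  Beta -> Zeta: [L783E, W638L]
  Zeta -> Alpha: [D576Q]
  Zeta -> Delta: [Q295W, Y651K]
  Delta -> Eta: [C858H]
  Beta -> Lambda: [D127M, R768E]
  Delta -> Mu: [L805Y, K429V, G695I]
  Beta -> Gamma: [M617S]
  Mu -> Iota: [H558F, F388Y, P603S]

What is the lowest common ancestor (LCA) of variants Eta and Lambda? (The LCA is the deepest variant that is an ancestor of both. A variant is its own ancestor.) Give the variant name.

Path from root to Eta: Beta -> Zeta -> Delta -> Eta
  ancestors of Eta: {Beta, Zeta, Delta, Eta}
Path from root to Lambda: Beta -> Lambda
  ancestors of Lambda: {Beta, Lambda}
Common ancestors: {Beta}
Walk up from Lambda: Lambda (not in ancestors of Eta), Beta (in ancestors of Eta)
Deepest common ancestor (LCA) = Beta

Answer: Beta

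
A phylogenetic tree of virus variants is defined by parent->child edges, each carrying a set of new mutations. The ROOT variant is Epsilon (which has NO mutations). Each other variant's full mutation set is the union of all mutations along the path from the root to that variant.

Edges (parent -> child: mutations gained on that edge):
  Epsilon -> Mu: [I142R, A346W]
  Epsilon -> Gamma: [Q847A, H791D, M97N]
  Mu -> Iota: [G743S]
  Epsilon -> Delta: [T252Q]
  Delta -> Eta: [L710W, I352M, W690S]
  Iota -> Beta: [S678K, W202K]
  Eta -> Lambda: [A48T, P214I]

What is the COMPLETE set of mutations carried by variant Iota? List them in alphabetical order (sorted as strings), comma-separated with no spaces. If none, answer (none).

Answer: A346W,G743S,I142R

Derivation:
At Epsilon: gained [] -> total []
At Mu: gained ['I142R', 'A346W'] -> total ['A346W', 'I142R']
At Iota: gained ['G743S'] -> total ['A346W', 'G743S', 'I142R']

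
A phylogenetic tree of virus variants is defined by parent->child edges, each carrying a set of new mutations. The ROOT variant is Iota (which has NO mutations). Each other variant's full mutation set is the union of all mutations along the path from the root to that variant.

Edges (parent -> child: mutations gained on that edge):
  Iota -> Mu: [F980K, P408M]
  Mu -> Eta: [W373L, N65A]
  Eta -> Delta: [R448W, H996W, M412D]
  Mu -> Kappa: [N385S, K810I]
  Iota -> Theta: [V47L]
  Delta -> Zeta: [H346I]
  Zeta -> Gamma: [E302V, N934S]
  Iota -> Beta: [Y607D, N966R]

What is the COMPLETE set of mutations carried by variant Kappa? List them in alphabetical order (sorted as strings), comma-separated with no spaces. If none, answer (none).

At Iota: gained [] -> total []
At Mu: gained ['F980K', 'P408M'] -> total ['F980K', 'P408M']
At Kappa: gained ['N385S', 'K810I'] -> total ['F980K', 'K810I', 'N385S', 'P408M']

Answer: F980K,K810I,N385S,P408M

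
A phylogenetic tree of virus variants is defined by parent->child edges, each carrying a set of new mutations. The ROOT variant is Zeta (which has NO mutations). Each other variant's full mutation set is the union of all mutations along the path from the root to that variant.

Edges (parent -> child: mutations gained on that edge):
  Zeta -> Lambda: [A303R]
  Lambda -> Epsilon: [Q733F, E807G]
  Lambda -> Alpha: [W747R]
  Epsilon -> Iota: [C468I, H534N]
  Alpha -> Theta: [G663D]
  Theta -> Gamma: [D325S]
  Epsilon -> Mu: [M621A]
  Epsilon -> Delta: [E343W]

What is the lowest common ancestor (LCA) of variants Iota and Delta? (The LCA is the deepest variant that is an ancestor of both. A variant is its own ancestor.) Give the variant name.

Answer: Epsilon

Derivation:
Path from root to Iota: Zeta -> Lambda -> Epsilon -> Iota
  ancestors of Iota: {Zeta, Lambda, Epsilon, Iota}
Path from root to Delta: Zeta -> Lambda -> Epsilon -> Delta
  ancestors of Delta: {Zeta, Lambda, Epsilon, Delta}
Common ancestors: {Zeta, Lambda, Epsilon}
Walk up from Delta: Delta (not in ancestors of Iota), Epsilon (in ancestors of Iota), Lambda (in ancestors of Iota), Zeta (in ancestors of Iota)
Deepest common ancestor (LCA) = Epsilon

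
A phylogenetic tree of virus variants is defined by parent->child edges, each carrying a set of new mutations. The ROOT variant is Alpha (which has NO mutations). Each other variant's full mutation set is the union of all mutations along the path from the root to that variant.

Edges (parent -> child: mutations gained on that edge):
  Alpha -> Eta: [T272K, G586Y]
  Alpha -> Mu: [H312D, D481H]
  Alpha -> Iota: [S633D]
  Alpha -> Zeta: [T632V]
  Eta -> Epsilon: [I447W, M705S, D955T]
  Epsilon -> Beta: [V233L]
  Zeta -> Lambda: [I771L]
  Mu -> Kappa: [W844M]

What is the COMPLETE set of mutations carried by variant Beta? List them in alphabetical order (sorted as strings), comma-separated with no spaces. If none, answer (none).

At Alpha: gained [] -> total []
At Eta: gained ['T272K', 'G586Y'] -> total ['G586Y', 'T272K']
At Epsilon: gained ['I447W', 'M705S', 'D955T'] -> total ['D955T', 'G586Y', 'I447W', 'M705S', 'T272K']
At Beta: gained ['V233L'] -> total ['D955T', 'G586Y', 'I447W', 'M705S', 'T272K', 'V233L']

Answer: D955T,G586Y,I447W,M705S,T272K,V233L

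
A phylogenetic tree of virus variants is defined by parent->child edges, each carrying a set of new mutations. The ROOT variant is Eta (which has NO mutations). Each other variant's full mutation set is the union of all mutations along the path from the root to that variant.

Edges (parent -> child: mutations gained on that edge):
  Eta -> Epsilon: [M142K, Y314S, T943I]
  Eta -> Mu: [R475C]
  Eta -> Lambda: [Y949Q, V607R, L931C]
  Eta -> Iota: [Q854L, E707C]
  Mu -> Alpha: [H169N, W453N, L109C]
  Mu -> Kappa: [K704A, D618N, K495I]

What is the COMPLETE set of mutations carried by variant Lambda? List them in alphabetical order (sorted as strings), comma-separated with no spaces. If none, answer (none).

Answer: L931C,V607R,Y949Q

Derivation:
At Eta: gained [] -> total []
At Lambda: gained ['Y949Q', 'V607R', 'L931C'] -> total ['L931C', 'V607R', 'Y949Q']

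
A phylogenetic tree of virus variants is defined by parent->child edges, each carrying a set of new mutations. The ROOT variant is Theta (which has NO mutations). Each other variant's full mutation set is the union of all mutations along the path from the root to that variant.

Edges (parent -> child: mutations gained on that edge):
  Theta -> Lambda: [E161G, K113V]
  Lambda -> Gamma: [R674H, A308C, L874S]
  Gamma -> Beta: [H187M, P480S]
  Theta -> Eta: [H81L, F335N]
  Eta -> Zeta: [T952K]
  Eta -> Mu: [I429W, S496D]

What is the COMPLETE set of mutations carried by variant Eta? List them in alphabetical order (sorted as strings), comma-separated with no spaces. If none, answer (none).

At Theta: gained [] -> total []
At Eta: gained ['H81L', 'F335N'] -> total ['F335N', 'H81L']

Answer: F335N,H81L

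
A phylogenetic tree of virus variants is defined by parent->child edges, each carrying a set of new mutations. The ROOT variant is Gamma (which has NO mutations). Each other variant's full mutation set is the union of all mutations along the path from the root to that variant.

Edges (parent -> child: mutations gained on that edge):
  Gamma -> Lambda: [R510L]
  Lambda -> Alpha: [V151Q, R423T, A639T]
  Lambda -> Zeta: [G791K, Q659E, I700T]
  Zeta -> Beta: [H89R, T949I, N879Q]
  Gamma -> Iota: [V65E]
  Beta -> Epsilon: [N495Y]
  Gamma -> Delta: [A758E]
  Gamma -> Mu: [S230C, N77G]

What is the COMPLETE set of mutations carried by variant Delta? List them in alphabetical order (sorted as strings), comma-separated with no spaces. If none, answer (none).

At Gamma: gained [] -> total []
At Delta: gained ['A758E'] -> total ['A758E']

Answer: A758E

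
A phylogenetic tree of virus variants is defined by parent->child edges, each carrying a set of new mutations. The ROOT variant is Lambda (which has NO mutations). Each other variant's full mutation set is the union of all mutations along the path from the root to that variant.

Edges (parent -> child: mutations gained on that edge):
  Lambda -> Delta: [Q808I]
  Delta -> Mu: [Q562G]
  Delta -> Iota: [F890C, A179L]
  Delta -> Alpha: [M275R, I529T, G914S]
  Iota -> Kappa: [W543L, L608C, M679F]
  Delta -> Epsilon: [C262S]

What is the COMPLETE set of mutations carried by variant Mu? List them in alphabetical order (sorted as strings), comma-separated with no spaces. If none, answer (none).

At Lambda: gained [] -> total []
At Delta: gained ['Q808I'] -> total ['Q808I']
At Mu: gained ['Q562G'] -> total ['Q562G', 'Q808I']

Answer: Q562G,Q808I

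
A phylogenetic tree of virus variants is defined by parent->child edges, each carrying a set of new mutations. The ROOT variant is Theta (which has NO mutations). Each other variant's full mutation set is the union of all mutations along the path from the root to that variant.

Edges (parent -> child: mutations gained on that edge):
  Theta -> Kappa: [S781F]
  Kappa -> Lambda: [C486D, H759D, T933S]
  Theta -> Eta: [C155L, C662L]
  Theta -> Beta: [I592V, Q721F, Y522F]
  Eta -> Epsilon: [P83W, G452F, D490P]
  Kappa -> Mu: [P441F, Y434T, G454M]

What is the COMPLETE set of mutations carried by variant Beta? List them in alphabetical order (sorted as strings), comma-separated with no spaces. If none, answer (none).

Answer: I592V,Q721F,Y522F

Derivation:
At Theta: gained [] -> total []
At Beta: gained ['I592V', 'Q721F', 'Y522F'] -> total ['I592V', 'Q721F', 'Y522F']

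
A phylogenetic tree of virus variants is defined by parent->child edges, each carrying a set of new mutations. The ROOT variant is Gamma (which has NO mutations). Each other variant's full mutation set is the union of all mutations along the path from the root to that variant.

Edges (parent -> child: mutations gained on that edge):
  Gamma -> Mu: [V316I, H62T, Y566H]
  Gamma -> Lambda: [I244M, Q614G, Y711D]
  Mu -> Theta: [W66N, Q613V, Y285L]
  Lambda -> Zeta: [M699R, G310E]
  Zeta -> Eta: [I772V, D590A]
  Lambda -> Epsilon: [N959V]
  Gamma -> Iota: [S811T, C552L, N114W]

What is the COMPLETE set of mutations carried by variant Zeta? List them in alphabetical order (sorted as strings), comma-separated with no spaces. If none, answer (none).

Answer: G310E,I244M,M699R,Q614G,Y711D

Derivation:
At Gamma: gained [] -> total []
At Lambda: gained ['I244M', 'Q614G', 'Y711D'] -> total ['I244M', 'Q614G', 'Y711D']
At Zeta: gained ['M699R', 'G310E'] -> total ['G310E', 'I244M', 'M699R', 'Q614G', 'Y711D']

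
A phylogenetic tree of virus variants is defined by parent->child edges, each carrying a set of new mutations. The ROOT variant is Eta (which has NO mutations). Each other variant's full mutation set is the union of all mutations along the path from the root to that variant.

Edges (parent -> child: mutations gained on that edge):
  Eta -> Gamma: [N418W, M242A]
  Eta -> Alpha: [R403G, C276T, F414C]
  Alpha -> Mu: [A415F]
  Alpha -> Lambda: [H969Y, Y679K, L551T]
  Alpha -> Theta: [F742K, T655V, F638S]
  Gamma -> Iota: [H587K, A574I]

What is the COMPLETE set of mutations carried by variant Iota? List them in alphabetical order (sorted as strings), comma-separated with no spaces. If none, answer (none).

Answer: A574I,H587K,M242A,N418W

Derivation:
At Eta: gained [] -> total []
At Gamma: gained ['N418W', 'M242A'] -> total ['M242A', 'N418W']
At Iota: gained ['H587K', 'A574I'] -> total ['A574I', 'H587K', 'M242A', 'N418W']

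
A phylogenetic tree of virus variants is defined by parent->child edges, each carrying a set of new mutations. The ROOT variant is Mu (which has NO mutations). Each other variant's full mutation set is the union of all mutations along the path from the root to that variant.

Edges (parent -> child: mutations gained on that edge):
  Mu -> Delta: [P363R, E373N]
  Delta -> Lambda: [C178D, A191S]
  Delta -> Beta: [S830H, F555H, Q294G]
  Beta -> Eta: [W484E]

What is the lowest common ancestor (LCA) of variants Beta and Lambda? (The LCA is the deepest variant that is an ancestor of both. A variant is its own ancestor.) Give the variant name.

Path from root to Beta: Mu -> Delta -> Beta
  ancestors of Beta: {Mu, Delta, Beta}
Path from root to Lambda: Mu -> Delta -> Lambda
  ancestors of Lambda: {Mu, Delta, Lambda}
Common ancestors: {Mu, Delta}
Walk up from Lambda: Lambda (not in ancestors of Beta), Delta (in ancestors of Beta), Mu (in ancestors of Beta)
Deepest common ancestor (LCA) = Delta

Answer: Delta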